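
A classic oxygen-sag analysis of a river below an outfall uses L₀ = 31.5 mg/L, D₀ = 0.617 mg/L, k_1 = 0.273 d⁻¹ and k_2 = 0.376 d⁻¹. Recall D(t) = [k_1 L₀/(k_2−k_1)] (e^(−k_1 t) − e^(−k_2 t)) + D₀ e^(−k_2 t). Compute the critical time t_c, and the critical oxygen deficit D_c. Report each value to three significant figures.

With k_2/k_1 = 1.377 and 1 − D₀(k_2−k_1)/(k_1 L₀) = 0.9926,
t_c = ln(1.377 × 0.9926) / (0.376 − 0.273) = ln(1.367) / 0.1030 = 0.3127/0.1030 = 3.036 d.
D_c = (k_1/k_2) L₀ e^(−k_1 t_c) = (0.273/0.376) × 31.5 × e^(−0.273×3.036) = 0.7261 × 31.5 × 0.4366 = 9.985 mg/L.

t_c ≈ 3.04 d; D_c ≈ 9.98 mg/L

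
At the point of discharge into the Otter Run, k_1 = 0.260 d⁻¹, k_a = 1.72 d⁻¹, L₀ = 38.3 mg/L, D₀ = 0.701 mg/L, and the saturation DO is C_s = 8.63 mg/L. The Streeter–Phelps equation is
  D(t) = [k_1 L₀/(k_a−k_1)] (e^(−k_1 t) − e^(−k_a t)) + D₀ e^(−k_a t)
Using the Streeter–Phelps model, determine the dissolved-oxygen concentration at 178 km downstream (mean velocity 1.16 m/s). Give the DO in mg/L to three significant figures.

DO ≈ 4.62 mg/L

Travel time t = x/v = 178 km / (1.16 m/s) = 178000 m / 1.16 m/s = 153400 s = 1.776 d.
k_1 L₀/(k_a−k_1) = 0.260×38.3/(1.72−0.260) = 9.958/1.460 = 6.821 mg/L.
e^(−k_1 t) = e^(−0.260×1.776) = 0.6302; e^(−k_a t) = e^(−1.72×1.776) = 0.04713.
D = 6.821 × (0.6302 − 0.04713) + 0.701 × 0.04713 = 3.977 + 0.03304 = 4.010 mg/L.
DO = C_s − D = 8.63 − 4.010 = 4.620 mg/L.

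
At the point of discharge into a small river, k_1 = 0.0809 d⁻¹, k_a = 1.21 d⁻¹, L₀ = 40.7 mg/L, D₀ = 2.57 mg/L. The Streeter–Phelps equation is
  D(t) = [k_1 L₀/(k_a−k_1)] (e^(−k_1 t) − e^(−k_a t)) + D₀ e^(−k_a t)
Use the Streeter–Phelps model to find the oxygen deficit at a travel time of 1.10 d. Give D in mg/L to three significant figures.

D ≈ 2.58 mg/L

k_1 L₀/(k_a−k_1) = 0.0809×40.7/(1.21−0.0809) = 3.293/1.129 = 2.916 mg/L.
e^(−k_1 t) = e^(−0.0809×1.100) = 0.9149; e^(−k_a t) = e^(−1.21×1.100) = 0.2642.
D = 2.916 × (0.9149 − 0.2642) + 2.57 × 0.2642 = 1.897 + 0.6790 = 2.576 mg/L.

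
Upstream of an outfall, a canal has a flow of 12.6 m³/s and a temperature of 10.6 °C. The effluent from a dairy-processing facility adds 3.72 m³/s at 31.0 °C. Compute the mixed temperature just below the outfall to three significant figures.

15.2 °C

Flow-weighted mixing: C = (Q_r C_r + Q_w C_w)/(Q_r + Q_w)
= (12.6×10.6 + 3.72×31.0)/(12.6 + 3.72) = 248.9/16.32 = 15.25 °C.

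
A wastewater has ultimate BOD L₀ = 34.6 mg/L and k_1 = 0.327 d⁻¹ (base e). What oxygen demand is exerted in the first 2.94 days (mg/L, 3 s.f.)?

y ≈ 21.4 mg/L

y_t = L₀(1 − e^(−k_1 t)) = 34.6 × (1 − e^(−0.327×2.94))
= 34.6 × (1 − 0.3824) = 34.6 × 0.6176 = 21.37 mg/L.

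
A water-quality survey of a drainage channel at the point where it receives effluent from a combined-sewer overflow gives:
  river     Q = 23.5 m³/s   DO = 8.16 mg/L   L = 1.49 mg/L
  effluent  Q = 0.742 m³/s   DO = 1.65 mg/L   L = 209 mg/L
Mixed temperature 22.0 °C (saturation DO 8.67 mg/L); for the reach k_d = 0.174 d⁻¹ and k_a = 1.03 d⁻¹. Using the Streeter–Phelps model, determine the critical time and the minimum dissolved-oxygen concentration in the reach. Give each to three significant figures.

Mixed DO = (23.5×8.16 + 0.742×1.65)/(23.5+0.742) = 193.0/24.24 = 7.961 mg/L.
Mixed L₀ = (23.5×1.49 + 0.742×209)/(24.24) = 190.1/24.24 = 7.841 mg/L.
Initial deficit D₀ = C_s − DO₀ = 8.67 − 7.961 = 0.7093 mg/L.
t_c = (1/0.8560) ln[(1.03/0.174)(1 − 0.7093×0.8560/(0.174×7.841))] = 1.168 × ln(3.286) = 1.390 d.
D_c = (0.174/1.03) × 7.841 × e^(−0.174×1.390) = 0.1689 × 7.841 × 0.7852 = 1.040 mg/L.
Minimum DO = 8.67 − 1.040 = 7.630 mg/L.

t_c ≈ 1.39 d; minimum DO ≈ 7.63 mg/L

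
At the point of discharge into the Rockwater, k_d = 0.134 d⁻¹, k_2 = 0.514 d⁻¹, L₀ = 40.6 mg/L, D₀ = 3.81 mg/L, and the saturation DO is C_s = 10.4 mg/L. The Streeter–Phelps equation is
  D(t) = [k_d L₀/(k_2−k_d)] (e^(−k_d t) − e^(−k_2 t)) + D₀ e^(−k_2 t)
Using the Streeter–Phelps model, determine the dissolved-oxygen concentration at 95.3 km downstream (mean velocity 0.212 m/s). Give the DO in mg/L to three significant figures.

DO ≈ 3.99 mg/L

Travel time t = x/v = 95.3 km / (0.212 m/s) = 95300 m / 0.212 m/s = 449500 s = 5.203 d.
k_d L₀/(k_2−k_d) = 0.134×40.6/(0.514−0.134) = 5.440/0.3800 = 14.32 mg/L.
e^(−k_d t) = e^(−0.134×5.203) = 0.4980; e^(−k_2 t) = e^(−0.514×5.203) = 0.06896.
D = 14.32 × (0.4980 − 0.06896) + 3.81 × 0.06896 = 6.142 + 0.2627 = 6.405 mg/L.
DO = C_s − D = 10.4 − 6.405 = 3.995 mg/L.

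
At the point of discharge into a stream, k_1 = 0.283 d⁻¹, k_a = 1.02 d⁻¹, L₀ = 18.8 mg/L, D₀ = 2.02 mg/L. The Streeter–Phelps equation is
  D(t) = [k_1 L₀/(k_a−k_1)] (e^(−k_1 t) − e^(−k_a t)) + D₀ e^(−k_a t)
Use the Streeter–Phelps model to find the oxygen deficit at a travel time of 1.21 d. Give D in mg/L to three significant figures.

k_1 L₀/(k_a−k_1) = 0.283×18.8/(1.02−0.283) = 5.320/0.7370 = 7.219 mg/L.
e^(−k_1 t) = e^(−0.283×1.210) = 0.7100; e^(−k_a t) = e^(−1.02×1.210) = 0.2911.
D = 7.219 × (0.7100 − 0.2911) + 2.02 × 0.2911 = 3.025 + 0.5880 = 3.613 mg/L.

D ≈ 3.61 mg/L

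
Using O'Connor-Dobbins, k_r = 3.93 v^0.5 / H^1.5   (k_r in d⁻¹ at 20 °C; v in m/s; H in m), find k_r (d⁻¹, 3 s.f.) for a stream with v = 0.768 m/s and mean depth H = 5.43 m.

k_r = 3.93 × 0.768^0.5 / 5.43^1.5 = 3.93 × 0.8764 / 12.65 = 0.2722 d⁻¹.

k_r ≈ 0.272 d⁻¹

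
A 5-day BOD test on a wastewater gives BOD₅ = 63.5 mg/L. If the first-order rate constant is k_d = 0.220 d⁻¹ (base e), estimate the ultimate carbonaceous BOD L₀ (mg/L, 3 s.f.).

L₀ ≈ 95.2 mg/L

BOD₅ = L₀(1 − e^(−5k_d)) ⇒ L₀ = BOD₅ / (1 − e^(−5×0.220))
= 63.5 / (1 − 0.3329) = 63.5 / 0.6671 = 95.18 mg/L.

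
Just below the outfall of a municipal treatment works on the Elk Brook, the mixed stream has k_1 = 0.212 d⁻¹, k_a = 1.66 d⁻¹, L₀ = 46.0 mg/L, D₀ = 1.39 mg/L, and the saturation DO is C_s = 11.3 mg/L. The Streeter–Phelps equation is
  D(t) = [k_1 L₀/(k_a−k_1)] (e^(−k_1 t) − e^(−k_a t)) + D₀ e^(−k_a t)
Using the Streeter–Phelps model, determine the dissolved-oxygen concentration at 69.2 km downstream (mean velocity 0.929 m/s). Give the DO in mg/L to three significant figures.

Travel time t = x/v = 69.2 km / (0.929 m/s) = 69200 m / 0.929 m/s = 74490 s = 0.8621 d.
k_1 L₀/(k_a−k_1) = 0.212×46.0/(1.66−0.212) = 9.752/1.448 = 6.735 mg/L.
e^(−k_1 t) = e^(−0.212×0.8621) = 0.8330; e^(−k_a t) = e^(−1.66×0.8621) = 0.2390.
D = 6.735 × (0.8330 − 0.2390) + 1.39 × 0.2390 = 4.000 + 0.3323 = 4.332 mg/L.
DO = C_s − D = 11.3 − 4.332 = 6.968 mg/L.

DO ≈ 6.97 mg/L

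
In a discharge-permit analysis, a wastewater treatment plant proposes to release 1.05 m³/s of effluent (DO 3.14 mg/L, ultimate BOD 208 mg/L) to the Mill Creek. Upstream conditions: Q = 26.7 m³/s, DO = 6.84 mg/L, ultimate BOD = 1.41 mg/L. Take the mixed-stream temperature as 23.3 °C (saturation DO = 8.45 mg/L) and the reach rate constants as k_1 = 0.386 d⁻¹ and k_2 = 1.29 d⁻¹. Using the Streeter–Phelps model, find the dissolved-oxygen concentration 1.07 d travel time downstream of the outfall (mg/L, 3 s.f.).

Mixed DO = (26.7×6.84 + 1.05×3.14)/(26.7+1.05) = 185.9/27.75 = 6.700 mg/L.
Mixed L₀ = (26.7×1.41 + 1.05×208)/(27.75) = 256.0/27.75 = 9.227 mg/L.
Initial deficit D₀ = C_s − DO₀ = 8.45 − 6.700 = 1.750 mg/L.
D(1.07) = [0.386×9.227/(1.29−0.386)](e^(−0.386×1.07) − e^(−1.29×1.07)) + 1.750 e^(−1.29×1.07)
= 3.940 × (0.6616 − 0.2515) + 1.750 × 0.2515 = 2.056 mg/L.
DO = 8.45 − 2.056 = 6.394 mg/L.

DO ≈ 6.39 mg/L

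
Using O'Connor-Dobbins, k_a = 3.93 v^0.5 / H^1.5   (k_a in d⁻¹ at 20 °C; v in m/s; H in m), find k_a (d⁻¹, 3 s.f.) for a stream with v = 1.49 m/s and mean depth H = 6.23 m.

k_a = 3.93 × 1.49^0.5 / 6.23^1.5 = 3.93 × 1.221 / 15.55 = 0.3085 d⁻¹.

k_a ≈ 0.308 d⁻¹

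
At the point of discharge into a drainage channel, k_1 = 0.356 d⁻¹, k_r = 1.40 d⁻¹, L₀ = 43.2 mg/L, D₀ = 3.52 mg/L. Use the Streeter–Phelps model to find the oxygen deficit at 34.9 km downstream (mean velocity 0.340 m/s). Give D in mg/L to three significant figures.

D ≈ 7.53 mg/L

Travel time t = x/v = 34.9 km / (0.340 m/s) = 34900 m / 0.340 m/s = 102600 s = 1.188 d.
k_1 L₀/(k_r−k_1) = 0.356×43.2/(1.40−0.356) = 15.38/1.044 = 14.73 mg/L.
e^(−k_1 t) = e^(−0.356×1.188) = 0.6551; e^(−k_r t) = e^(−1.40×1.188) = 0.1895.
D = 14.73 × (0.6551 − 0.1895) + 3.52 × 0.1895 = 6.859 + 0.6671 = 7.526 mg/L.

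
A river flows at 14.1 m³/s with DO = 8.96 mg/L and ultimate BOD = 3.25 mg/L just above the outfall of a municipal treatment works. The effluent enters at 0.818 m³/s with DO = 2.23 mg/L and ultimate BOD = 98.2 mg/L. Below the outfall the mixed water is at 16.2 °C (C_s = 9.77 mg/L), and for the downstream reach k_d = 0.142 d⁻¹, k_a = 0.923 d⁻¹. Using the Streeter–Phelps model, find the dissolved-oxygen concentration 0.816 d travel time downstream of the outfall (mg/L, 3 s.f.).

Mixed DO = (14.1×8.96 + 0.818×2.23)/(14.1+0.818) = 128.2/14.92 = 8.591 mg/L.
Mixed L₀ = (14.1×3.25 + 0.818×98.2)/(14.92) = 126.2/14.92 = 8.456 mg/L.
Initial deficit D₀ = C_s − DO₀ = 9.77 − 8.591 = 1.179 mg/L.
D(0.816) = [0.142×8.456/(0.923−0.142)](e^(−0.142×0.816) − e^(−0.923×0.816)) + 1.179 e^(−0.923×0.816)
= 1.538 × (0.8906 − 0.4709) + 1.179 × 0.4709 = 1.200 mg/L.
DO = 9.77 − 1.200 = 8.570 mg/L.

DO ≈ 8.57 mg/L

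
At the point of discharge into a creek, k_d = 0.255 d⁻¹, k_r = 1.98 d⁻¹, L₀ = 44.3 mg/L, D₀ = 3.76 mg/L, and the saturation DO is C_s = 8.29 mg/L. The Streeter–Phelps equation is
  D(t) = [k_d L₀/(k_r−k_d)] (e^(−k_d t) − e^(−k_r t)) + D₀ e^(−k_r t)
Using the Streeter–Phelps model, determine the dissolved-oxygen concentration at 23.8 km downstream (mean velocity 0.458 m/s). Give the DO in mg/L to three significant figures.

DO ≈ 3.52 mg/L

Travel time t = x/v = 23.8 km / (0.458 m/s) = 23800 m / 0.458 m/s = 51970 s = 0.6014 d.
k_d L₀/(k_r−k_d) = 0.255×44.3/(1.98−0.255) = 11.30/1.725 = 6.549 mg/L.
e^(−k_d t) = e^(−0.255×0.6014) = 0.8578; e^(−k_r t) = e^(−1.98×0.6014) = 0.3040.
D = 6.549 × (0.8578 − 0.3040) + 3.76 × 0.3040 = 3.627 + 1.143 = 4.770 mg/L.
DO = C_s − D = 8.29 − 4.770 = 3.520 mg/L.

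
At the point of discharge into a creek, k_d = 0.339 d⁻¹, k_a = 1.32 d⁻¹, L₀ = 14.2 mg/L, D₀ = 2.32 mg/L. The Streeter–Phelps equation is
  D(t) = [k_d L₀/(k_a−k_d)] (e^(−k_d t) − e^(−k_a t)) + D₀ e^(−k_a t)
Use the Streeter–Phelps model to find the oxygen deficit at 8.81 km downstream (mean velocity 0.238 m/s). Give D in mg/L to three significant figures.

Travel time t = x/v = 8.81 km / (0.238 m/s) = 8810 m / 0.238 m/s = 37020 s = 0.4284 d.
k_d L₀/(k_a−k_d) = 0.339×14.2/(1.32−0.339) = 4.814/0.9810 = 4.907 mg/L.
e^(−k_d t) = e^(−0.339×0.4284) = 0.8648; e^(−k_a t) = e^(−1.32×0.4284) = 0.5681.
D = 4.907 × (0.8648 − 0.5681) + 2.32 × 0.5681 = 1.456 + 1.318 = 2.774 mg/L.

D ≈ 2.77 mg/L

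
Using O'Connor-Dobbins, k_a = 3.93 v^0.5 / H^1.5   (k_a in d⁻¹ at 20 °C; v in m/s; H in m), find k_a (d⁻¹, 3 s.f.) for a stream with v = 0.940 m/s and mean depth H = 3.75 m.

k_a ≈ 0.525 d⁻¹

k_a = 3.93 × 0.940^0.5 / 3.75^1.5 = 3.93 × 0.9695 / 7.262 = 0.5247 d⁻¹.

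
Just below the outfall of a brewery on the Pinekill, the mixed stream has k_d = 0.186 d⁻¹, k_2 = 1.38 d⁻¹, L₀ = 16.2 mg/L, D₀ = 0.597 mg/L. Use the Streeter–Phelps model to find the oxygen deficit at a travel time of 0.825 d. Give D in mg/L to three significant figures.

k_d L₀/(k_2−k_d) = 0.186×16.2/(1.38−0.186) = 3.013/1.194 = 2.524 mg/L.
e^(−k_d t) = e^(−0.186×0.8250) = 0.8577; e^(−k_2 t) = e^(−1.38×0.8250) = 0.3203.
D = 2.524 × (0.8577 − 0.3203) + 0.597 × 0.3203 = 1.356 + 0.1912 = 1.548 mg/L.

D ≈ 1.55 mg/L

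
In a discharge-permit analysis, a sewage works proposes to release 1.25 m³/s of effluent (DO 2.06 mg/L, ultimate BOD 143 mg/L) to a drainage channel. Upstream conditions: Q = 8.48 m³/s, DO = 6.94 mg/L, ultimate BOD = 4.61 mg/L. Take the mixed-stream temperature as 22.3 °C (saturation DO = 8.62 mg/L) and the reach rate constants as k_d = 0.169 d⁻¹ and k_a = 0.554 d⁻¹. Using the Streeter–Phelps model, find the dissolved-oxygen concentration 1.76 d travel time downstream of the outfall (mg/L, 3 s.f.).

Mixed DO = (8.48×6.94 + 1.25×2.06)/(8.48+1.25) = 61.43/9.730 = 6.313 mg/L.
Mixed L₀ = (8.48×4.61 + 1.25×143)/(9.730) = 217.8/9.730 = 22.39 mg/L.
Initial deficit D₀ = C_s − DO₀ = 8.62 − 6.313 = 2.307 mg/L.
D(1.76) = [0.169×22.39/(0.554−0.169)](e^(−0.169×1.76) − e^(−0.554×1.76)) + 2.307 e^(−0.554×1.76)
= 9.828 × (0.7427 − 0.3772) + 2.307 × 0.3772 = 4.463 mg/L.
DO = 8.62 − 4.463 = 4.157 mg/L.

DO ≈ 4.16 mg/L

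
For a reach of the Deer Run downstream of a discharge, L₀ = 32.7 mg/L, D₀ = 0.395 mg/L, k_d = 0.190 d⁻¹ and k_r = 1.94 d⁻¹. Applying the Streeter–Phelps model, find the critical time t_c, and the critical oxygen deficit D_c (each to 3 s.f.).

t_c ≈ 1.26 d; D_c ≈ 2.52 mg/L

With k_r/k_d = 10.21 and 1 − D₀(k_r−k_d)/(k_d L₀) = 0.8887,
t_c = ln(10.21 × 0.8887) / (1.94 − 0.190) = ln(9.075) / 1.750 = 2.205/1.750 = 1.260 d.
L(t_c) = L₀ e^(−k_d t_c) = 32.7 × 0.7871 = 25.74 mg/L, and at the critical point k_r D_c = k_d L, so D_c = (0.190/1.94) × 25.74 = 2.521 mg/L.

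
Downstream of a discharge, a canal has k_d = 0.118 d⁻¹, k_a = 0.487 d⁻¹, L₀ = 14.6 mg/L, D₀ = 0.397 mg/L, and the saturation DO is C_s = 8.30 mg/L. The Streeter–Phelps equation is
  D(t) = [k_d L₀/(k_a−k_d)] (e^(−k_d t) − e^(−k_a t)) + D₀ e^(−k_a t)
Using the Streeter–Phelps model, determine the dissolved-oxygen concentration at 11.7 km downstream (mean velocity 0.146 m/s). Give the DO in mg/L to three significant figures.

Travel time t = x/v = 11.7 km / (0.146 m/s) = 11700 m / 0.146 m/s = 80140 s = 0.9275 d.
k_d L₀/(k_a−k_d) = 0.118×14.6/(0.487−0.118) = 1.723/0.3690 = 4.669 mg/L.
e^(−k_d t) = e^(−0.118×0.9275) = 0.8963; e^(−k_a t) = e^(−0.487×0.9275) = 0.6365.
D = 4.669 × (0.8963 − 0.6365) + 0.397 × 0.6365 = 1.213 + 0.2527 = 1.466 mg/L.
DO = C_s − D = 8.30 − 1.466 = 6.834 mg/L.

DO ≈ 6.83 mg/L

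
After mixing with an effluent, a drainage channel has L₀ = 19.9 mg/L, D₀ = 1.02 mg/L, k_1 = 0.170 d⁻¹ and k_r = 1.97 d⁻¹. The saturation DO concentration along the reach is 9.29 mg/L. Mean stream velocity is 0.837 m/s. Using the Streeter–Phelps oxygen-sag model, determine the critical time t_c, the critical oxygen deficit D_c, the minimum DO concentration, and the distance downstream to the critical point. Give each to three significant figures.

t_c = [1/(k_r−k_1)] ln[(k_r/k_1)(1 − D₀(k_r−k_1)/(k_1 L₀))]
= [1/(1.97−0.170)] ln[(1.97/0.170)(1 − 1.02×1.800/(0.170×19.9))]
= (1/1.800) ln[11.59 × 0.4573] = 0.5556 × ln(5.299) = 0.5556 × 1.668 = 0.9264 d.
D_c = (k_1/k_r) L₀ e^(−k_1 t_c) = (0.170/1.97) × 19.9 × e^(−0.170×0.9264) = 0.08629 × 19.9 × 0.8543 = 1.467 mg/L.
Minimum DO = C_s − D_c = 9.29 − 1.467 = 7.823 mg/L.
x_c = v t_c = 0.837 m/s × 0.9264 d × 86400 s/d = 67000 m ≈ 67.0 km.

t_c ≈ 0.926 d; D_c ≈ 1.47 mg/L; min DO ≈ 7.82 mg/L; x_c ≈ 67.0 km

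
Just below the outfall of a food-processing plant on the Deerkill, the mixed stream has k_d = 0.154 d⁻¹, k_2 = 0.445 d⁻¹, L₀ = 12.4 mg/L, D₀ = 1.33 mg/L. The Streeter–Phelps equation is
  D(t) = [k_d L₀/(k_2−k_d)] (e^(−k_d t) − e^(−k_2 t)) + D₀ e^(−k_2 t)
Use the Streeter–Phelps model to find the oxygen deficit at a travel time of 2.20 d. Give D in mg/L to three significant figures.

D ≈ 2.71 mg/L

k_d L₀/(k_2−k_d) = 0.154×12.4/(0.445−0.154) = 1.910/0.2910 = 6.562 mg/L.
e^(−k_d t) = e^(−0.154×2.200) = 0.7126; e^(−k_2 t) = e^(−0.445×2.200) = 0.3757.
D = 6.562 × (0.7126 − 0.3757) + 1.33 × 0.3757 = 2.211 + 0.4997 = 2.711 mg/L.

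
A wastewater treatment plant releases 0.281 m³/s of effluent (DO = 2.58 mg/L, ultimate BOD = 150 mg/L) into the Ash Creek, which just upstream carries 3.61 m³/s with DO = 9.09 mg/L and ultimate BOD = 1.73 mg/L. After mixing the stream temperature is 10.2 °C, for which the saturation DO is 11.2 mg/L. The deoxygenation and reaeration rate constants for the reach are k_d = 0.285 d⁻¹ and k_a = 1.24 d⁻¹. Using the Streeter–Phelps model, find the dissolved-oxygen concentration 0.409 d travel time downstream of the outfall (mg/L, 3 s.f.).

DO ≈ 8.58 mg/L

Mixed DO = (3.61×9.09 + 0.281×2.58)/(3.61+0.281) = 33.54/3.891 = 8.620 mg/L.
Mixed L₀ = (3.61×1.73 + 0.281×150)/(3.891) = 48.40/3.891 = 12.44 mg/L.
Initial deficit D₀ = C_s − DO₀ = 11.2 − 8.620 = 2.580 mg/L.
D(0.409) = [0.285×12.44/(1.24−0.285)](e^(−0.285×0.409) − e^(−1.24×0.409)) + 2.580 e^(−1.24×0.409)
= 3.712 × (0.8900 − 0.6022) + 2.580 × 0.6022 = 2.622 mg/L.
DO = 11.2 − 2.622 = 8.578 mg/L.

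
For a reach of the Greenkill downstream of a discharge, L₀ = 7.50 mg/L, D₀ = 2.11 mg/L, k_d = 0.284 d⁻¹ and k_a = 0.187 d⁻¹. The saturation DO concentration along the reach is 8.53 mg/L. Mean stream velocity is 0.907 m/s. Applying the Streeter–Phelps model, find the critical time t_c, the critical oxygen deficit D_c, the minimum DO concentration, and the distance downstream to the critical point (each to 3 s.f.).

t_c = [1/(k_a−k_d)] ln[(k_a/k_d)(1 − D₀(k_a−k_d)/(k_d L₀))]
= [1/(0.187−0.284)] ln[(0.187/0.284)(1 − 2.11×-0.09700/(0.284×7.50))]
= (1/-0.09700) ln[0.6585 × 1.096] = -10.31 × ln(0.7217) = -10.31 × -0.3261 = 3.362 d.
D_c = (k_d/k_a) L₀ e^(−k_d t_c) = (0.284/0.187) × 7.50 × e^(−0.284×3.362) = 1.519 × 7.50 × 0.3849 = 4.384 mg/L.
Minimum DO = C_s − D_c = 8.53 − 4.384 = 4.146 mg/L.
x_c = v t_c = 0.907 m/s × 3.362 d × 86400 s/d = 263500 m ≈ 263 km.

t_c ≈ 3.36 d; D_c ≈ 4.38 mg/L; min DO ≈ 4.15 mg/L; x_c ≈ 263 km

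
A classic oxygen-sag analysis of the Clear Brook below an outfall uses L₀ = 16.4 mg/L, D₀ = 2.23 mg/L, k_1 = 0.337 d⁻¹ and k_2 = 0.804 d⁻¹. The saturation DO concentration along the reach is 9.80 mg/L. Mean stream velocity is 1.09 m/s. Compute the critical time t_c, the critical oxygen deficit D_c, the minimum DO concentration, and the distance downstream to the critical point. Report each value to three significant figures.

t_c ≈ 1.41 d; D_c ≈ 4.27 mg/L; min DO ≈ 5.53 mg/L; x_c ≈ 133 km

t_c = [1/(k_2−k_1)] ln[(k_2/k_1)(1 − D₀(k_2−k_1)/(k_1 L₀))]
= [1/(0.804−0.337)] ln[(0.804/0.337)(1 − 2.23×0.4670/(0.337×16.4))]
= (1/0.4670) ln[2.386 × 0.8116] = 2.141 × ln(1.936) = 2.141 × 0.6607 = 1.415 d.
D_c = (k_1/k_2) L₀ e^(−k_1 t_c) = (0.337/0.804) × 16.4 × e^(−0.337×1.415) = 0.4192 × 16.4 × 0.6208 = 4.267 mg/L.
Minimum DO = C_s − D_c = 9.80 − 4.267 = 5.533 mg/L.
x_c = v t_c = 1.09 m/s × 1.415 d × 86400 s/d = 133200 m ≈ 133 km.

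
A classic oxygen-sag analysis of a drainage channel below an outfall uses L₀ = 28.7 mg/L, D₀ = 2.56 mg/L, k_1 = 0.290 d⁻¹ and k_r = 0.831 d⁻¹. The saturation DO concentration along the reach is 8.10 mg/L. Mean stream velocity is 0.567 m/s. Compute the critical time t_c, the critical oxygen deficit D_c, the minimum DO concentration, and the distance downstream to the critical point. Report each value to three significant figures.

With k_r/k_1 = 2.866 and 1 − D₀(k_r−k_1)/(k_1 L₀) = 0.8336,
t_c = ln(2.866 × 0.8336) / (0.831 − 0.290) = ln(2.389) / 0.5410 = 0.8707/0.5410 = 1.610 d.
L(t_c) = L₀ e^(−k_1 t_c) = 28.7 × 0.6270 = 18.00 mg/L, and at the critical point k_r D_c = k_1 L, so D_c = (0.290/0.831) × 18.00 = 6.280 mg/L.
Minimum DO = C_s − D_c = 8.10 − 6.280 = 1.820 mg/L.
x_c = v t_c = 0.567 m/s × 1.610 d × 86400 s/d = 78850 m ≈ 78.8 km.

t_c ≈ 1.61 d; D_c ≈ 6.28 mg/L; min DO ≈ 1.82 mg/L; x_c ≈ 78.8 km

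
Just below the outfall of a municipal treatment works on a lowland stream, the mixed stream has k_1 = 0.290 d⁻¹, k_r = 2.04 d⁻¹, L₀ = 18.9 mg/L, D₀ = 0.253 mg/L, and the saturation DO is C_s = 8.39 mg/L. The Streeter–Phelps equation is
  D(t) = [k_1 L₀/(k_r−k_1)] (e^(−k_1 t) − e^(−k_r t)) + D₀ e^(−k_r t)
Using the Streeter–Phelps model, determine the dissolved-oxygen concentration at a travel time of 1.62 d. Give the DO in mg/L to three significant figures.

DO ≈ 6.54 mg/L

k_1 L₀/(k_r−k_1) = 0.290×18.9/(2.04−0.290) = 5.481/1.750 = 3.132 mg/L.
e^(−k_1 t) = e^(−0.290×1.620) = 0.6251; e^(−k_r t) = e^(−2.04×1.620) = 0.03671.
D = 3.132 × (0.6251 − 0.03671) + 0.253 × 0.03671 = 1.843 + 0.009287 = 1.852 mg/L.
DO = C_s − D = 8.39 − 1.852 = 6.538 mg/L.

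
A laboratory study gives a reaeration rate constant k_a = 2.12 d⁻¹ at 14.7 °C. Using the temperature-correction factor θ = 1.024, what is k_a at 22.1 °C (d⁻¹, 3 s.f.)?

k_a ≈ 2.53 d⁻¹

k_a(T₂) = k_a(T₁) · θ^(T₂−T₁) = 2.12 × 1.024^(22.1−14.7)
= 2.12 × 1.024^7.40 = 2.12 × 1.192 = 2.527 d⁻¹.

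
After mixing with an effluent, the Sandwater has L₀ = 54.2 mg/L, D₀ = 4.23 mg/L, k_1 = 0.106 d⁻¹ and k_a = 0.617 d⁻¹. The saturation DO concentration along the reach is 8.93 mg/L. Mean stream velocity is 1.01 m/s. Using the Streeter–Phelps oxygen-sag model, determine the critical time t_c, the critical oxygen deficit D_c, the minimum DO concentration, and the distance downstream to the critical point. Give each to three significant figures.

t_c ≈ 2.52 d; D_c ≈ 7.13 mg/L; min DO ≈ 1.80 mg/L; x_c ≈ 220 km

t_c = [1/(k_a−k_1)] ln[(k_a/k_1)(1 − D₀(k_a−k_1)/(k_1 L₀))]
= [1/(0.617−0.106)] ln[(0.617/0.106)(1 − 4.23×0.5110/(0.106×54.2))]
= (1/0.5110) ln[5.821 × 0.6238] = 1.957 × ln(3.631) = 1.957 × 1.289 = 2.523 d.
D_c = (k_1/k_a) L₀ e^(−k_1 t_c) = (0.106/0.617) × 54.2 × e^(−0.106×2.523) = 0.1718 × 54.2 × 0.7653 = 7.126 mg/L.
Minimum DO = C_s − D_c = 8.93 − 7.126 = 1.804 mg/L.
x_c = v t_c = 1.01 m/s × 2.523 d × 86400 s/d = 220200 m ≈ 220 km.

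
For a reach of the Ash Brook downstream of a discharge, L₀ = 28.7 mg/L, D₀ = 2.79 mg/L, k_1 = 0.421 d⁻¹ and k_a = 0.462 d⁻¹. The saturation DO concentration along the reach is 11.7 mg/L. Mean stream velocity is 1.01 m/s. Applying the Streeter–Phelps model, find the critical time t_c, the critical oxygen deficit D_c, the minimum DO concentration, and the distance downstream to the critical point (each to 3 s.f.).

With k_a/k_1 = 1.097 and 1 − D₀(k_a−k_1)/(k_1 L₀) = 0.9905,
t_c = ln(1.097 × 0.9905) / (0.462 − 0.421) = ln(1.087) / 0.04100 = 0.08342/0.04100 = 2.035 d.
L(t_c) = L₀ e^(−k_1 t_c) = 28.7 × 0.4246 = 12.19 mg/L, and at the critical point k_a D_c = k_1 L, so D_c = (0.421/0.462) × 12.19 = 11.10 mg/L.
Minimum DO = C_s − D_c = 11.7 − 11.10 = 0.5951 mg/L.
x_c = v t_c = 1.01 m/s × 2.035 d × 86400 s/d = 177500 m ≈ 178 km.

t_c ≈ 2.03 d; D_c ≈ 11.1 mg/L; min DO ≈ 0.595 mg/L; x_c ≈ 178 km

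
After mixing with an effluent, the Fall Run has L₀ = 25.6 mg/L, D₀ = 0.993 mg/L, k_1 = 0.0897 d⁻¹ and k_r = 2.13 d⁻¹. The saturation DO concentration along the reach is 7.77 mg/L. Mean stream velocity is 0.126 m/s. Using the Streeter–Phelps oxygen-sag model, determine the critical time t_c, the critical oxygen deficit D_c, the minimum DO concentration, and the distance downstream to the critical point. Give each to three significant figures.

t_c ≈ 0.504 d; D_c ≈ 1.03 mg/L; min DO ≈ 6.74 mg/L; x_c ≈ 5.48 km

With k_r/k_1 = 23.75 and 1 − D₀(k_r−k_1)/(k_1 L₀) = 0.1177,
t_c = ln(23.75 × 0.1177) / (2.13 − 0.0897) = ln(2.795) / 2.040 = 1.028/2.040 = 0.5038 d.
D_c = (k_1/k_r) L₀ e^(−k_1 t_c) = (0.0897/2.13) × 25.6 × e^(−0.0897×0.5038) = 0.04211 × 25.6 × 0.9558 = 1.030 mg/L.
Minimum DO = C_s − D_c = 7.77 − 1.030 = 6.740 mg/L.
x_c = v t_c = 0.126 m/s × 0.5038 d × 86400 s/d = 5484 m ≈ 5.48 km.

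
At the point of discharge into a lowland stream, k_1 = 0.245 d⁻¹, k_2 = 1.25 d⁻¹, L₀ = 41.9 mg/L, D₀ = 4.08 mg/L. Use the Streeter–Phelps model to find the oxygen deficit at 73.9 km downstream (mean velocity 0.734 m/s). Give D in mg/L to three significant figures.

Travel time t = x/v = 73.9 km / (0.734 m/s) = 73900 m / 0.734 m/s = 100700 s = 1.165 d.
k_1 L₀/(k_2−k_1) = 0.245×41.9/(1.25−0.245) = 10.27/1.005 = 10.21 mg/L.
e^(−k_1 t) = e^(−0.245×1.165) = 0.7516; e^(−k_2 t) = e^(−1.25×1.165) = 0.2330.
D = 10.21 × (0.7516 − 0.2330) + 4.08 × 0.2330 = 5.297 + 0.9507 = 6.248 mg/L.

D ≈ 6.25 mg/L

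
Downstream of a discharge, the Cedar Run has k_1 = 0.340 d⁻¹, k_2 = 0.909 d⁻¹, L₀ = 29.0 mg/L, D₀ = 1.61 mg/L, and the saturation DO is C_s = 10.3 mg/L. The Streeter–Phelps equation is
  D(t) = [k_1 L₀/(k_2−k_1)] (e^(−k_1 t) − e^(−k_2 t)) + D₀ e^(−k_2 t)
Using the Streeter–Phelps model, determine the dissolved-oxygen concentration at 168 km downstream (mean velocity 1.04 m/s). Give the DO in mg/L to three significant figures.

DO ≈ 4.00 mg/L

Travel time t = x/v = 168 km / (1.04 m/s) = 168000 m / 1.04 m/s = 161500 s = 1.870 d.
k_1 L₀/(k_2−k_1) = 0.340×29.0/(0.909−0.340) = 9.860/0.5690 = 17.33 mg/L.
e^(−k_1 t) = e^(−0.340×1.870) = 0.5296; e^(−k_2 t) = e^(−0.909×1.870) = 0.1828.
D = 17.33 × (0.5296 − 0.1828) + 1.61 × 0.1828 = 6.010 + 0.2943 = 6.304 mg/L.
DO = C_s − D = 10.3 − 6.304 = 3.996 mg/L.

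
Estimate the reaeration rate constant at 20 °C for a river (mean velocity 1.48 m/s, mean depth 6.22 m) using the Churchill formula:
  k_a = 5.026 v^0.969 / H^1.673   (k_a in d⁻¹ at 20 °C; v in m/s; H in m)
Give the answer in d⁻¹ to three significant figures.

k_a = 5.026 × 1.48^0.969 / 6.22^1.673 = 5.026 × 1.462 / 21.28 = 0.3453 d⁻¹.

k_a ≈ 0.345 d⁻¹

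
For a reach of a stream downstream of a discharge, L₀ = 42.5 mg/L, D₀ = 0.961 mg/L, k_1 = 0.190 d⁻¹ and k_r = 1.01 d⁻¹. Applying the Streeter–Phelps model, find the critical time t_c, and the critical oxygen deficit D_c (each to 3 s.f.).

t_c ≈ 1.91 d; D_c ≈ 5.56 mg/L

With k_r/k_1 = 5.316 and 1 − D₀(k_r−k_1)/(k_1 L₀) = 0.9024,
t_c = ln(5.316 × 0.9024) / (1.01 − 0.190) = ln(4.797) / 0.8200 = 1.568/0.8200 = 1.912 d.
D_c = (k_1/k_r) L₀ e^(−k_1 t_c) = (0.190/1.01) × 42.5 × e^(−0.190×1.912) = 0.1881 × 42.5 × 0.6954 = 5.559 mg/L.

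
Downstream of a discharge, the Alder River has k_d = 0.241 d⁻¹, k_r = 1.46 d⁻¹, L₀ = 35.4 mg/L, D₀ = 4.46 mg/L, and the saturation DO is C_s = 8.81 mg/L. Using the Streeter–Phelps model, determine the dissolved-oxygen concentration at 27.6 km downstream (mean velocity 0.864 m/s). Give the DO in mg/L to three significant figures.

DO ≈ 3.89 mg/L

Travel time t = x/v = 27.6 km / (0.864 m/s) = 27600 m / 0.864 m/s = 31940 s = 0.3697 d.
k_d L₀/(k_r−k_d) = 0.241×35.4/(1.46−0.241) = 8.531/1.219 = 6.999 mg/L.
e^(−k_d t) = e^(−0.241×0.3697) = 0.9148; e^(−k_r t) = e^(−1.46×0.3697) = 0.5829.
D = 6.999 × (0.9148 − 0.5829) + 4.46 × 0.5829 = 2.323 + 2.600 = 4.922 mg/L.
DO = C_s − D = 8.81 − 4.922 = 3.888 mg/L.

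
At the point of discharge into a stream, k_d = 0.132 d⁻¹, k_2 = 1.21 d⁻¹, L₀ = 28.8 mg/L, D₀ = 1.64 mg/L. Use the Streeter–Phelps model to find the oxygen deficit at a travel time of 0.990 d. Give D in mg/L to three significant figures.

k_d L₀/(k_2−k_d) = 0.132×28.8/(1.21−0.132) = 3.802/1.078 = 3.527 mg/L.
e^(−k_d t) = e^(−0.132×0.9900) = 0.8775; e^(−k_2 t) = e^(−1.21×0.9900) = 0.3018.
D = 3.527 × (0.8775 − 0.3018) + 1.64 × 0.3018 = 2.030 + 0.4950 = 2.525 mg/L.

D ≈ 2.53 mg/L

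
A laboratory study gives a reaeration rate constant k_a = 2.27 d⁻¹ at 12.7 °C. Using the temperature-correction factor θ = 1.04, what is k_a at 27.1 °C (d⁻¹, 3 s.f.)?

k_a ≈ 3.99 d⁻¹

k_a(T₂) = k_a(T₁) · θ^(T₂−T₁) = 2.27 × 1.04^(27.1−12.7)
= 2.27 × 1.04^14.4 = 2.27 × 1.759 = 3.993 d⁻¹.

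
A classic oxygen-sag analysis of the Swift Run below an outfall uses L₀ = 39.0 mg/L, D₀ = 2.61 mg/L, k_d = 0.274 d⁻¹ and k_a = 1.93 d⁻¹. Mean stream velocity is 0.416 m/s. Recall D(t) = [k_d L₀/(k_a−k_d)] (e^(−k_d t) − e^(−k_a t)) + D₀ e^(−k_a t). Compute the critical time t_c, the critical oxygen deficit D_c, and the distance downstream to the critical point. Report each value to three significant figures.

t_c ≈ 0.866 d; D_c ≈ 4.37 mg/L; x_c ≈ 31.1 km

t_c = [1/(k_a−k_d)] ln[(k_a/k_d)(1 − D₀(k_a−k_d)/(k_d L₀))]
= [1/(1.93−0.274)] ln[(1.93/0.274)(1 − 2.61×1.656/(0.274×39.0))]
= (1/1.656) ln[7.044 × 0.5955] = 0.6039 × ln(4.195) = 0.6039 × 1.434 = 0.8658 d.
L(t_c) = L₀ e^(−k_d t_c) = 39.0 × 0.7888 = 30.76 mg/L, and at the critical point k_a D_c = k_d L, so D_c = (0.274/1.93) × 30.76 = 4.367 mg/L.
x_c = v t_c = 0.416 m/s × 0.8658 d × 86400 s/d = 31120 m ≈ 31.1 km.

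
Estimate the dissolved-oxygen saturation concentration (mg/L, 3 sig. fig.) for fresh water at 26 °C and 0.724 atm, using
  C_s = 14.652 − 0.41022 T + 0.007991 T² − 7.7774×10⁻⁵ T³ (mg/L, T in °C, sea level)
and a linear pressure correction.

At sea level: C_s = 14.652 − 0.41022×26 + 0.007991×26² − 7.7774×10⁻⁵×26³ = 8.021 mg/L.
Pressure correction: C_s' = 8.021 × 0.724 = 5.807 mg/L.

C_s ≈ 5.81 mg/L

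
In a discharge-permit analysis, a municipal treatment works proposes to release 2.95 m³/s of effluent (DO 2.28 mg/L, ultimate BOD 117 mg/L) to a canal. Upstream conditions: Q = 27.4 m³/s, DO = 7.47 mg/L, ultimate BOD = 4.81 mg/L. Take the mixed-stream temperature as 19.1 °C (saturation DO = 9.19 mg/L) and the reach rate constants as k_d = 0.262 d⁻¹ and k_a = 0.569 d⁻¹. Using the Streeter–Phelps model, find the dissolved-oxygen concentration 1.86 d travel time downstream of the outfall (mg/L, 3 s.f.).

DO ≈ 4.83 mg/L

Mixed DO = (27.4×7.47 + 2.95×2.28)/(27.4+2.95) = 211.4/30.35 = 6.966 mg/L.
Mixed L₀ = (27.4×4.81 + 2.95×117)/(30.35) = 476.9/30.35 = 15.71 mg/L.
Initial deficit D₀ = C_s − DO₀ = 9.19 − 6.966 = 2.224 mg/L.
D(1.86) = [0.262×15.71/(0.569−0.262)](e^(−0.262×1.86) − e^(−0.569×1.86)) + 2.224 e^(−0.569×1.86)
= 13.41 × (0.6143 − 0.3470) + 2.224 × 0.3470 = 4.356 mg/L.
DO = 9.19 − 4.356 = 4.834 mg/L.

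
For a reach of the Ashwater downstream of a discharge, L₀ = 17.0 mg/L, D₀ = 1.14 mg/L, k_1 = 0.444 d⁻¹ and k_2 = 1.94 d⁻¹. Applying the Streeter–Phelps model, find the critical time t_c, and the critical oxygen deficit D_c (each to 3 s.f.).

At the critical point dD/dt = 0, so k_1 L₀ e^(−k_1 t) = k_2 D. Substituting D(t) from the Streeter–Phelps equation and solving for t gives
t_c = ln[(k_2/k_1)(1 − D₀(k_2−k_1)/(k_1 L₀))] / (k_2−k_1).
Here k_2−k_1 = 1.496 d⁻¹ and 1 − D₀(k_2−k_1)/(k_1 L₀) = 1 − 1.14×1.496/(0.444×17.0) = 0.7741, so
t_c = ln(4.369 × 0.7741) / 1.496 = 1.219 / 1.496 = 0.8145 d.
D_c = (k_1/k_2) L₀ e^(−k_1 t_c) = (0.444/1.94) × 17.0 × e^(−0.444×0.8145) = 0.2289 × 17.0 × 0.6965 = 2.710 mg/L.

t_c ≈ 0.815 d; D_c ≈ 2.71 mg/L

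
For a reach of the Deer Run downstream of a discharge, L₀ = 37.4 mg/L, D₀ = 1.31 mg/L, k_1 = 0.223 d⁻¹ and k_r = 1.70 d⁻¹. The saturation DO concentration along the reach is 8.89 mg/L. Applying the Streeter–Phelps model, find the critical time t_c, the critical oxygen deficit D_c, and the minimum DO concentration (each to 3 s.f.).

t_c ≈ 1.20 d; D_c ≈ 3.76 mg/L; min DO ≈ 5.13 mg/L

With k_r/k_1 = 7.623 and 1 − D₀(k_r−k_1)/(k_1 L₀) = 0.7680,
t_c = ln(7.623 × 0.7680) / (1.70 − 0.223) = ln(5.855) / 1.477 = 1.767/1.477 = 1.197 d.
L(t_c) = L₀ e^(−k_1 t_c) = 37.4 × 0.7658 = 28.64 mg/L, and at the critical point k_r D_c = k_1 L, so D_c = (0.223/1.70) × 28.64 = 3.757 mg/L.
Minimum DO = C_s − D_c = 8.89 − 3.757 = 5.133 mg/L.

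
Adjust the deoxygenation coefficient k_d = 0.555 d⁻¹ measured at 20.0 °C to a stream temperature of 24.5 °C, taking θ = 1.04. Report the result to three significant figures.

k_d ≈ 0.662 d⁻¹

k_d(T₂) = k_d(T₁) · θ^(T₂−T₁) = 0.555 × 1.04^(24.5−20.0)
= 0.555 × 1.04^4.50 = 0.555 × 1.193 = 0.6621 d⁻¹.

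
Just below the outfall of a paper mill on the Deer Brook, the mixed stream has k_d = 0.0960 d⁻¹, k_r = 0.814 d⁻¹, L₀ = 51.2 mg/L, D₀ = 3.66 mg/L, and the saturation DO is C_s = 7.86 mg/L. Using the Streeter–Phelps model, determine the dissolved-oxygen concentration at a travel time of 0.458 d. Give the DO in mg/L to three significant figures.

DO ≈ 3.50 mg/L

k_d L₀/(k_r−k_d) = 0.0960×51.2/(0.814−0.0960) = 4.915/0.7180 = 6.846 mg/L.
e^(−k_d t) = e^(−0.0960×0.4580) = 0.9570; e^(−k_r t) = e^(−0.814×0.4580) = 0.6888.
D = 6.846 × (0.9570 − 0.6888) + 3.66 × 0.6888 = 1.836 + 2.521 = 4.357 mg/L.
DO = C_s − D = 7.86 − 4.357 = 3.503 mg/L.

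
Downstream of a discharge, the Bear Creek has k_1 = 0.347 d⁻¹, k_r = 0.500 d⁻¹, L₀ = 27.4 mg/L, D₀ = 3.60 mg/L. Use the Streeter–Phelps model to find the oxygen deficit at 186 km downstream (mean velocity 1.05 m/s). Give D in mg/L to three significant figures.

Travel time t = x/v = 186 km / (1.05 m/s) = 186000 m / 1.05 m/s = 177100 s = 2.050 d.
k_1 L₀/(k_r−k_1) = 0.347×27.4/(0.500−0.347) = 9.508/0.1530 = 62.14 mg/L.
e^(−k_1 t) = e^(−0.347×2.050) = 0.4909; e^(−k_r t) = e^(−0.500×2.050) = 0.3587.
D = 62.14 × (0.4909 − 0.3587) + 3.60 × 0.3587 = 8.214 + 1.291 = 9.506 mg/L.

D ≈ 9.51 mg/L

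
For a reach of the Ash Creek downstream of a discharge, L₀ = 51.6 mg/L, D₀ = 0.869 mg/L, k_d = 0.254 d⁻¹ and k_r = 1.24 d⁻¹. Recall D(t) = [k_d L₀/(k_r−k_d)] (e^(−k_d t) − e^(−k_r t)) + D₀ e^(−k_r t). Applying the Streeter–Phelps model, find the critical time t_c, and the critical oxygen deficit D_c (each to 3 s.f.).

t_c ≈ 1.54 d; D_c ≈ 7.15 mg/L

t_c = [1/(k_r−k_d)] ln[(k_r/k_d)(1 − D₀(k_r−k_d)/(k_d L₀))]
= [1/(1.24−0.254)] ln[(1.24/0.254)(1 − 0.869×0.9860/(0.254×51.6))]
= (1/0.9860) ln[4.882 × 0.9346] = 1.014 × ln(4.563) = 1.014 × 1.518 = 1.539 d.
L(t_c) = L₀ e^(−k_d t_c) = 51.6 × 0.6764 = 34.90 mg/L, and at the critical point k_r D_c = k_d L, so D_c = (0.254/1.24) × 34.90 = 7.149 mg/L.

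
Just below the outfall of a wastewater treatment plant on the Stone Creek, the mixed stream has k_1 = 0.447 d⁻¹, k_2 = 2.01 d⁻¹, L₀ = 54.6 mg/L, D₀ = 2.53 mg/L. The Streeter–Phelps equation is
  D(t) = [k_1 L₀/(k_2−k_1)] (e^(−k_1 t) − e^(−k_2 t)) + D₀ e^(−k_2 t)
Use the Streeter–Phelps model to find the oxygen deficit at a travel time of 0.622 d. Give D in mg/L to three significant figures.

k_1 L₀/(k_2−k_1) = 0.447×54.6/(2.01−0.447) = 24.41/1.563 = 15.61 mg/L.
e^(−k_1 t) = e^(−0.447×0.6220) = 0.7573; e^(−k_2 t) = e^(−2.01×0.6220) = 0.2864.
D = 15.61 × (0.7573 − 0.2864) + 2.53 × 0.2864 = 7.352 + 0.7247 = 8.077 mg/L.

D ≈ 8.08 mg/L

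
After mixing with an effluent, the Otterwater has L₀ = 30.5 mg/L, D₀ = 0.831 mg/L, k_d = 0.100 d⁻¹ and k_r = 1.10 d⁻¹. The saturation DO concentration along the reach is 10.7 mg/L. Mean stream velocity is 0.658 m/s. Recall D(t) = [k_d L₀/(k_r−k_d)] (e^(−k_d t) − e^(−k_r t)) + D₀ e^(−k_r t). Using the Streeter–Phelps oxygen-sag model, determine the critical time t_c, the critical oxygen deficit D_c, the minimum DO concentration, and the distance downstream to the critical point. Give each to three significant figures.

At the critical point dD/dt = 0, so k_d L₀ e^(−k_d t) = k_r D. Substituting D(t) from the Streeter–Phelps equation and solving for t gives
t_c = ln[(k_r/k_d)(1 − D₀(k_r−k_d)/(k_d L₀))] / (k_r−k_d).
Here k_r−k_d = 1.000 d⁻¹ and 1 − D₀(k_r−k_d)/(k_d L₀) = 1 − 0.831×1.000/(0.100×30.5) = 0.7275, so
t_c = ln(11.00 × 0.7275) / 1.000 = 2.080 / 1.000 = 2.080 d.
L(t_c) = L₀ e^(−k_d t_c) = 30.5 × 0.8122 = 24.77 mg/L, and at the critical point k_r D_c = k_d L, so D_c = (0.100/1.10) × 24.77 = 2.252 mg/L.
Minimum DO = C_s − D_c = 10.7 − 2.252 = 8.448 mg/L.
x_c = v t_c = 0.658 m/s × 2.080 d × 86400 s/d = 118200 m ≈ 118 km.

t_c ≈ 2.08 d; D_c ≈ 2.25 mg/L; min DO ≈ 8.45 mg/L; x_c ≈ 118 km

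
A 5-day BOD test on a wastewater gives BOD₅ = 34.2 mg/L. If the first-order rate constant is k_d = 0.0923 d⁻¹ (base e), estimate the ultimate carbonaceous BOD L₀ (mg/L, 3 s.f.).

L₀ ≈ 92.5 mg/L

BOD₅ = L₀(1 − e^(−5k_d)) ⇒ L₀ = BOD₅ / (1 − e^(−5×0.0923))
= 34.2 / (1 − 0.6303) = 34.2 / 0.3697 = 92.52 mg/L.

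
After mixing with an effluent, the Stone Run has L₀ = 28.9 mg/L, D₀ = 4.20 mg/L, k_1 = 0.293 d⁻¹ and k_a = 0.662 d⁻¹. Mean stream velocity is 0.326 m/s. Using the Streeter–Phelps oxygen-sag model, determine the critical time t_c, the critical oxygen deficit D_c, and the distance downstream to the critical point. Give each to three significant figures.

t_c = [1/(k_a−k_1)] ln[(k_a/k_1)(1 − D₀(k_a−k_1)/(k_1 L₀))]
= [1/(0.662−0.293)] ln[(0.662/0.293)(1 − 4.20×0.3690/(0.293×28.9))]
= (1/0.3690) ln[2.259 × 0.8170] = 2.710 × ln(1.846) = 2.710 × 0.6129 = 1.661 d.
D_c = (k_1/k_a) L₀ e^(−k_1 t_c) = (0.293/0.662) × 28.9 × e^(−0.293×1.661) = 0.4426 × 28.9 × 0.6146 = 7.862 mg/L.
x_c = v t_c = 0.326 m/s × 1.661 d × 86400 s/d = 46790 m ≈ 46.8 km.

t_c ≈ 1.66 d; D_c ≈ 7.86 mg/L; x_c ≈ 46.8 km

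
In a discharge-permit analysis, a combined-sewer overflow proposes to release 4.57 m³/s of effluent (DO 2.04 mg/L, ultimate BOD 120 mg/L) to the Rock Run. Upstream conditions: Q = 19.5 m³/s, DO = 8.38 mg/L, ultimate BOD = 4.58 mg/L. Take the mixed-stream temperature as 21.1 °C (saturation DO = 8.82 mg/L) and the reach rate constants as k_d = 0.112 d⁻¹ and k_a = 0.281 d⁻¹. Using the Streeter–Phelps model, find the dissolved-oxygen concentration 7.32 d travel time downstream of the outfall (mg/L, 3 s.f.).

DO ≈ 3.12 mg/L

Mixed DO = (19.5×8.38 + 4.57×2.04)/(19.5+4.57) = 172.7/24.07 = 7.176 mg/L.
Mixed L₀ = (19.5×4.58 + 4.57×120)/(24.07) = 637.7/24.07 = 26.49 mg/L.
Initial deficit D₀ = C_s − DO₀ = 8.82 − 7.176 = 1.644 mg/L.
D(7.32) = [0.112×26.49/(0.281−0.112)](e^(−0.112×7.32) − e^(−0.281×7.32)) + 1.644 e^(−0.281×7.32)
= 17.56 × (0.4405 − 0.1278) + 1.644 × 0.1278 = 5.700 mg/L.
DO = 8.82 − 5.700 = 3.120 mg/L.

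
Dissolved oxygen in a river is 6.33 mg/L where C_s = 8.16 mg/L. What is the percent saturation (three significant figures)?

% saturation = C/C_s × 100 = 6.33/8.16 × 100 = 77.6 %.

77.6 % saturation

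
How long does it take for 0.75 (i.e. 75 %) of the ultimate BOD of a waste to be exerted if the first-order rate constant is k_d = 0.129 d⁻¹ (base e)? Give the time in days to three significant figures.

y/L₀ = 1 − e^(−k_d t) = 0.75 ⇒ e^(−k_d t) = 0.250
t = −ln(0.250) / 0.129 = 1.386 / 0.129 = 10.75 d.

t ≈ 10.7 d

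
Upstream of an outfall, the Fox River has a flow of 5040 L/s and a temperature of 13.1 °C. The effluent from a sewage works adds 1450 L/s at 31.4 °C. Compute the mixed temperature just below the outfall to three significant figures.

Flow-weighted mixing: C = (Q_r C_r + Q_w C_w)/(Q_r + Q_w)
= (5040×13.1 + 1450×31.4)/(5040 + 1450) = 111600/6490 = 17.19 °C.

17.2 °C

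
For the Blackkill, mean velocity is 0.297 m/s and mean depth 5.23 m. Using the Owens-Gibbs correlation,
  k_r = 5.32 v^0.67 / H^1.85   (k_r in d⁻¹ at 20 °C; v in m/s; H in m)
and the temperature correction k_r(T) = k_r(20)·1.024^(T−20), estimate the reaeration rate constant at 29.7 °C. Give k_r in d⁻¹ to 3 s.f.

k_r ≈ 0.139 d⁻¹

k_r(20) = 5.32 × 0.297^0.67 / 5.23^1.85 = 5.32 × 0.4434 / 21.34 = 0.1105 d⁻¹.
k_r(29.7) = 0.1105 × 1.024^(29.7−20) = 0.1105 × 1.259 = 0.1391 d⁻¹.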